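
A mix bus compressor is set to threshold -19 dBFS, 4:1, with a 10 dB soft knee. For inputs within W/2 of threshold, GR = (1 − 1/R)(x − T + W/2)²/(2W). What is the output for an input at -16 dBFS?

-18.4 dBFS

x − T + W/2 = -16 − (-19) + 5 = 8.
GR = (1 − 1/4) × 8² / 20 = 0.75 × 64 / 20 = 2.4 dB.
Output = -16 − 2.4 = -18.4 dBFS.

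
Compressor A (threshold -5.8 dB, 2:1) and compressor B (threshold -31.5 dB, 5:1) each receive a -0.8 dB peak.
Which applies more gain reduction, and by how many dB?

A: overshoot 5 dB → output overshoot 2.5 dB → GR 2.5 dB.
B: overshoot 30.7 dB → output overshoot 6.14 dB → GR 24.56 dB.
Difference: 22.06 dB in favour of B.

B, by 22.06 dB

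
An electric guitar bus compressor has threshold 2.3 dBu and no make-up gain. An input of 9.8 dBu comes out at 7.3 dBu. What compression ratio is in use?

1.5:1

Input overshoot = 9.8 − 2.3 = 7.5 dB; output overshoot = 7.3 − 2.3 = 5 dB.
Ratio = 7.5 / 5 = 1.5.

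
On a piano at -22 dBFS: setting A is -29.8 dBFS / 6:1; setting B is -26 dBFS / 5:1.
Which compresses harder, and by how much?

A: 7.8 dB over, compressed to 1.3 dB over, so 6.5 dB of GR.
B: 4 dB over, compressed to 0.8 dB over, so 3.2 dB of GR.
Difference: 3.3 dB in favour of A.

A, by 3.3 dB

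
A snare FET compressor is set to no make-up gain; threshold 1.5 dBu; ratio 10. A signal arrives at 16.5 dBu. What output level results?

16.5 dBu sits 15 dB over threshold.
The 15 dB excess becomes 1.5 dB after 10:1 reduction.
Output = 1.5 + 1.5 = 3 dBu.

3 dBu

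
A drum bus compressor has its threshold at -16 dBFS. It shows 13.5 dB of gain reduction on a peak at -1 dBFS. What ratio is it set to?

10:1

Input overshoot = -1 − (-16) = 15 dB.
Output overshoot = 15 − 13.5 = 1.5 dB.
Ratio = input overshoot / output overshoot = 15 / 1.5 = 10.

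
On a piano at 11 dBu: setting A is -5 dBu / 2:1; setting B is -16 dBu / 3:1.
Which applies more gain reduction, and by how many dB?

B, by 10 dB

A: 16 dB over, compressed to 8 dB over, so 8 dB of GR.
B: 27 dB over, compressed to 9 dB over, so 18 dB of GR.
B applies 10 dB more gain reduction.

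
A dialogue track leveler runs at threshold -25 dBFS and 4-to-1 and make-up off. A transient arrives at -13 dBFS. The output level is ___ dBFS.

-22 dBFS

Overshoot: -13 − (-25) = 12 dB.
4:1 compression reduces that to 12/4 = 3 dB over.
So the level is -25 + 3 = -22 dBFS.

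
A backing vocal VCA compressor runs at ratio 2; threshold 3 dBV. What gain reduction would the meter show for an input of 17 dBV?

7 dB

The signal is 14 dB above threshold.
After 2:1 compression the overshoot becomes 14/2 = 7 dB.
So the signal is attenuated by 14 − 7 = 7 dB.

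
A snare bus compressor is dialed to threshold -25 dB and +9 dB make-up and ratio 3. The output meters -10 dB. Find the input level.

Stripping the +9 dB make-up gives -19 dB at the gain stage.
Post-compression overshoot = -19 − (-25) = 6 dB.
Before 3:1 compression the overshoot was 6 × 3 = 18 dB, so input = -25 + 18 = -7 dB.

-7 dB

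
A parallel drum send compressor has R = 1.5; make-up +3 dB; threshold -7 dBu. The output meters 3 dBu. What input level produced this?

3.5 dBu

Stripping the +3 dB make-up gives 0 dBu at the gain stage.
The compressed level sits 0 − (-7) = 7 dB over threshold.
Input overshoot = R × output overshoot = 10.5 dB → input = -7 + 10.5 = 3.5 dBu.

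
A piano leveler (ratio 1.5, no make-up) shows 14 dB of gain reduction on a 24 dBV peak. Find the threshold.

Let T be the threshold. Output overshoot = (input overshoot)/R, so 10 − T = (24 − T)/1.5.
1.5·(10 − T) = 24 − T → 0.5·T = 15 − 24 = -9.
T = -9/0.5 = -18 dBV.

-18 dBV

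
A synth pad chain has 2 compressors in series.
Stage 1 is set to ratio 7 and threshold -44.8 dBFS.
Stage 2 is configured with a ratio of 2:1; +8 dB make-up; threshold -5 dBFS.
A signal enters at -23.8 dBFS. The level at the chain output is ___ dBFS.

Stage 1: 21 dB above -44.8 dBFS, reduced 7:1 to 3 dB above → -41.8 dBFS.
Stage 2: -41.8 dBFS ≤ -5 dBFS, so stage 2 doesn't engage; make-up brings it to -33.8 dBFS.

-33.8 dBFS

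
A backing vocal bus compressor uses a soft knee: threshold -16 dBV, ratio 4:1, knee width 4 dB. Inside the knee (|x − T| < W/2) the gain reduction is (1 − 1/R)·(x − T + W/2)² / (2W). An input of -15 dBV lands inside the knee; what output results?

x − T + W/2 = -15 − (-16) + 2 = 3.
GR = (1 − 1/4) × 3² / 8 = 0.75 × 9 / 8 = 0.84375 dB.
Output = -15 − 0.84375 = -15.84375 dBV.

-15.84375 dBV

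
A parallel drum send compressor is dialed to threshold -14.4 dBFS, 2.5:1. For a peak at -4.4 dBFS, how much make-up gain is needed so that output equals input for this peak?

6 dB

The peak compresses to -14.4 + 10/2.5 = -10.4 dBFS.
To reach -4.4 dBFS requires -4.4 − (-10.4) = 6 dB of make-up.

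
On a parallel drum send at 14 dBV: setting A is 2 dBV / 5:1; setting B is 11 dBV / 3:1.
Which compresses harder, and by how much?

A, by 7.6 dB

A: 12 dB over, compressed to 2.4 dB over, so 9.6 dB of GR.
B: 3 dB over, compressed to 1 dB over, so 2 dB of GR.
A applies 7.6 dB more gain reduction.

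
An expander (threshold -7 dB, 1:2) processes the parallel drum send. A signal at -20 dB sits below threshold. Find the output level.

The input is 13 dB below the -7 dB threshold.
A 1:2 expander multiplies undershoot by 2: 13 × 2 = 26 dB below threshold.
Output = -7 − 26 = -33 dB.

-33 dB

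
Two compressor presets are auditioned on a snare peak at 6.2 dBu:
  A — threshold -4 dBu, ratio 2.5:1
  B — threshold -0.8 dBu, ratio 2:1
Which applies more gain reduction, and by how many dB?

A: 10.2 dB over, compressed to 4.08 dB over, so 6.12 dB of GR.
B: 7 dB over, compressed to 3.5 dB over, so 3.5 dB of GR.
A applies 2.62 dB more gain reduction.

A, by 2.62 dB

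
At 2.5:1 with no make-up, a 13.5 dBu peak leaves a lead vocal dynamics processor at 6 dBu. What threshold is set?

Let T be the threshold. Output overshoot = (input overshoot)/R, so 6 − T = (13.5 − T)/2.5.
2.5·(6 − T) = 13.5 − T → 1.5·T = 15 − 13.5 = 1.5.
T = 1.5/1.5 = 1 dBu.

1 dBu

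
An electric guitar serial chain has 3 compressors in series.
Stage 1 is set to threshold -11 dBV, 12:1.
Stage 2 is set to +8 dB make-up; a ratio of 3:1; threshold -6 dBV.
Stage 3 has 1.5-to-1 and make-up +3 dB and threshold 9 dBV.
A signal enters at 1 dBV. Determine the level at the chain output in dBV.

1 dBV

Stage 1: overshoot 12 dB → 12/12 = 1 dB → -10 dBV.
Stage 2: below threshold (-10 ≤ -6); passes unchanged; make-up brings it to -2 dBV.
Stage 3: -2 dBV ≤ 9 dBV, so stage 3 doesn't engage; make-up brings it to 1 dBV.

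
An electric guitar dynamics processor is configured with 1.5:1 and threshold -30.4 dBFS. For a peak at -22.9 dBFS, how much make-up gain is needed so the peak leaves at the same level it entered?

Overshoot 7.5 dB → 7.5/1.5 = 5 dB after compression, so the compressed level is -30.4 + 5 = -25.4 dBFS.
Make-up = target − compressed = -22.9 − (-25.4) = 2.5 dB.

2.5 dB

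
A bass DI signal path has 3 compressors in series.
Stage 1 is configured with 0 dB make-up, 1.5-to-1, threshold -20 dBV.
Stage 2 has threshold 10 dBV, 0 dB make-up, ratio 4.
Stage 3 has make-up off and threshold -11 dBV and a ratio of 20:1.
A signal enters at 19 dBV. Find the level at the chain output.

Stage 1: 39 dB above -20 dBV, reduced 1.5:1 to 26 dB above → 6 dBV.
Stage 2: below threshold (6 ≤ 10); passes unchanged; output 6 dBV.
Stage 3: 6 dBV is 17 dB over -11 dBV; at 20:1 that becomes 0.85 dB over, giving -10.15 dBV.

-10.15 dBV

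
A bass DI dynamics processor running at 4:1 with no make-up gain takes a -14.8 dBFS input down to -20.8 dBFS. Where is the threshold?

Let T be the threshold. Output overshoot = (input overshoot)/R, so -20.8 − T = (-14.8 − T)/4.
4·(-20.8 − T) = -14.8 − T → 3·T = -83.2 − (-14.8) = -68.4.
T = -68.4/3 = -22.8 dBFS.

-22.8 dBFS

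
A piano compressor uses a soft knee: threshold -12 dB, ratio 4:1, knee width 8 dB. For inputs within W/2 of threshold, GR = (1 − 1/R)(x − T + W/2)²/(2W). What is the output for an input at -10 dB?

-11.6875 dB

x − T + W/2 = -10 − (-12) + 4 = 6.
GR = (1 − 1/4) × 6² / 16 = 0.75 × 36 / 16 = 1.6875 dB.
Output = -10 − 1.6875 = -11.6875 dB.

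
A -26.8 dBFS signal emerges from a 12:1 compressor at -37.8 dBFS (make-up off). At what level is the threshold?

Input is 12 dB above T (since output overshoot × R = input overshoot: (-37.8 − T)·12 = -26.8 − T gives T = -38.8 dBFS).
Check: -38.8 + (-26.8 − (-38.8))/12 = -38.8 + 1 = -37.8 dBFS. ✓

-38.8 dBFS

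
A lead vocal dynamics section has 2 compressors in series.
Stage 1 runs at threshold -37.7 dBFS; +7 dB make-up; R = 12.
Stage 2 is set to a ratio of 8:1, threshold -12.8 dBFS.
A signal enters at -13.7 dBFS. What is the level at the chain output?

-28.7 dBFS

Stage 1: 24 dB above -37.7 dBFS, reduced 12:1 to 2 dB above → -35.7 dBFS; +7 dB make-up → -28.7 dBFS.
Stage 2: -28.7 dBFS is at or below the -12.8 dBFS threshold — no compression; output -28.7 dBFS.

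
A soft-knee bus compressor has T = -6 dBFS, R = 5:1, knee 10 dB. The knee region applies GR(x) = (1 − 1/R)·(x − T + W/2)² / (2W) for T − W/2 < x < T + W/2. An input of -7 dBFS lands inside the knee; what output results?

x − T + W/2 = -7 − (-6) + 5 = 4.
GR = (1 − 1/5) × 4² / 20 = 0.8 × 16 / 20 = 0.64 dB.
Output = -7 − 0.64 = -7.64 dBFS.

-7.64 dBFS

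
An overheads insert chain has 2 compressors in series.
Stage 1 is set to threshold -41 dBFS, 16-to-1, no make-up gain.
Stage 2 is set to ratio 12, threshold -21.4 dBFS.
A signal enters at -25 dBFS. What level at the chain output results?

Stage 1: 16 dB above -41 dBFS, reduced 16:1 to 1 dB above → -40 dBFS.
Stage 2: below threshold (-40 ≤ -21.4); passes unchanged; output -40 dBFS.

-40 dBFS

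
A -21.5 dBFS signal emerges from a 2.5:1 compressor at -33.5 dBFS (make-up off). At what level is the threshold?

Input is 20 dB above T (since output overshoot × R = input overshoot: (-33.5 − T)·2.5 = -21.5 − T gives T = -41.5 dBFS).
Check: -41.5 + (-21.5 − (-41.5))/2.5 = -41.5 + 8 = -33.5 dBFS. ✓

-41.5 dBFS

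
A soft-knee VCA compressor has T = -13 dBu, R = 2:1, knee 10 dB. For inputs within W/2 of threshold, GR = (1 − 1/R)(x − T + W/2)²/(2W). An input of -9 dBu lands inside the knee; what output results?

x − T + W/2 = -9 − (-13) + 5 = 9.
GR = (1 − 1/2) × 9² / 20 = 0.5 × 81 / 20 = 2.025 dB.
Output = -9 − 2.025 = -11.025 dBu.

-11.025 dBu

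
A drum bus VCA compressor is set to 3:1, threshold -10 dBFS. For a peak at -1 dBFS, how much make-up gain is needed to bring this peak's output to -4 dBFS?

Without make-up, output = threshold + overshoot/3 = -10 + 3 = -7 dBFS.
Gap to target: 3 dB.

3 dB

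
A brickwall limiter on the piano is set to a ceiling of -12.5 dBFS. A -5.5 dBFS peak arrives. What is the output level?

At ∞:1, everything above -12.5 dBFS is held at the ceiling.

-12.5 dBFS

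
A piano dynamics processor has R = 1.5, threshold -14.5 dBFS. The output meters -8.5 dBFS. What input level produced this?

-5.5 dBFS

The compressed level sits -8.5 − (-14.5) = 6 dB over threshold.
Undo the ratio: input overshoot = 6 × 1.5 = 9 dB, giving input = -5.5 dBFS.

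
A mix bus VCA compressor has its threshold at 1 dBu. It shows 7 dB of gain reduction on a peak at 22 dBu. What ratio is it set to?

Input overshoot = 22 − 1 = 21 dB.
Output overshoot = 21 − 7 = 14 dB.
Ratio = input overshoot / output overshoot = 21 / 14 = 1.5.

1.5:1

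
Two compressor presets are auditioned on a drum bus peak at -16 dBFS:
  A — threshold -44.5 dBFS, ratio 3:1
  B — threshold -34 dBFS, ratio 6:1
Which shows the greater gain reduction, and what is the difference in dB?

A: 28.5 dB over, compressed to 9.5 dB over, so 19 dB of GR.
B: 18 dB over, compressed to 3 dB over, so 15 dB of GR.
A applies 4 dB more gain reduction.

A, by 4 dB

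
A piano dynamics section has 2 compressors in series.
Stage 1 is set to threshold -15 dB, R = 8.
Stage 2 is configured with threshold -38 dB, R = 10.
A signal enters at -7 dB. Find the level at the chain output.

-35.6 dB

Stage 1: overshoot 8 dB → 8/8 = 1 dB → -14 dB.
Stage 2: 24 dB above -38 dB, reduced 10:1 to 2.4 dB above → -35.6 dB.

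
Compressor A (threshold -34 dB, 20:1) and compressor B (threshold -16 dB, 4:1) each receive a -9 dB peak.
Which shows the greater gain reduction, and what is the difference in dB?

A, by 18.5 dB

A: 25 dB over, compressed to 1.25 dB over, so 23.75 dB of GR.
B: 7 dB over, compressed to 1.75 dB over, so 5.25 dB of GR.
A reduces 18.5 dB more.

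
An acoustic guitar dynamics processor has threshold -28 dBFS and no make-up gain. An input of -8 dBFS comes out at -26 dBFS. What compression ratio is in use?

10:1

Input overshoot = -8 − (-28) = 20 dB; output overshoot = -26 − (-28) = 2 dB.
Ratio = 20 / 2 = 10.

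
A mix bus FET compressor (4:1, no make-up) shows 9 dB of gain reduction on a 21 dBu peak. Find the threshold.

Input is 12 dB above T (since output overshoot × R = input overshoot: (12 − T)·4 = 21 − T gives T = 9 dBu).
Check: 9 + (21 − 9)/4 = 9 + 3 = 12 dBu. ✓

9 dBu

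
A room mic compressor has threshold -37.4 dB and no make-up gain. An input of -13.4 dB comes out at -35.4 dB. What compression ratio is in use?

Input overshoot = -13.4 − (-37.4) = 24 dB; output overshoot = -35.4 − (-37.4) = 2 dB.
Ratio = 24 / 2 = 12.

12:1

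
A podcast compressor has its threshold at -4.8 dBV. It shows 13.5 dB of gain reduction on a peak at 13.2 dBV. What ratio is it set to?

Input overshoot = 13.2 − (-4.8) = 18 dB.
Output overshoot = 18 − 13.5 = 4.5 dB.
Ratio = input overshoot / output overshoot = 18 / 4.5 = 4.

4:1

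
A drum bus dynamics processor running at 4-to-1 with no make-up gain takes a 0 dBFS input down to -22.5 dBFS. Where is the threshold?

Input is 30 dB above T (since output overshoot × R = input overshoot: (-22.5 − T)·4 = 0 − T gives T = -30 dBFS).
Check: -30 + (0 − (-30))/4 = -30 + 7.5 = -22.5 dBFS. ✓

-30 dBFS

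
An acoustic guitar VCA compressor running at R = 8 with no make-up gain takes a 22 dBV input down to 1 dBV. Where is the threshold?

-2 dBV

Gain reduction = 22 − 1 = 21 dB; output overshoot = GR / (R − 1) = 21 / 7 = 3 dB.
Threshold = output − output overshoot = 1 − 3 = -2 dBV.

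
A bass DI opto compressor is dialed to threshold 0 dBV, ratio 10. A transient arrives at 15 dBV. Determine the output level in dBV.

1.5 dBV

The input is 15 dB above the 0 dBV threshold.
At 10:1 the overshoot is divided by 10, leaving 1.5 dB above threshold.
That puts the output at 1.5 dBV.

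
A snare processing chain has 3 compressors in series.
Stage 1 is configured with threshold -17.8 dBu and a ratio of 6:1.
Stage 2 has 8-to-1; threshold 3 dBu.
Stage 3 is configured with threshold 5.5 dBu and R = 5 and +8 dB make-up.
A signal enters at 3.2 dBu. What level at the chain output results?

Stage 1: 3.2 dBu is 21 dB over -17.8 dBu; at 6:1 that becomes 3.5 dB over, giving -14.3 dBu.
Stage 2: -14.3 dBu ≤ 3 dBu, so stage 2 doesn't engage; output -14.3 dBu.
Stage 3: below threshold (-14.3 ≤ 5.5); passes unchanged; make-up brings it to -6.3 dBu.

-6.3 dBu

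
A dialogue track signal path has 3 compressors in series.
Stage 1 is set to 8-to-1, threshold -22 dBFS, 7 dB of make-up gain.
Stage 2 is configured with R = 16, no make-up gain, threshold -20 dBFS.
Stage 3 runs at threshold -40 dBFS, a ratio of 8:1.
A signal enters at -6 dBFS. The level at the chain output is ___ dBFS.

Stage 1: -6 dBFS is 16 dB over -22 dBFS; at 8:1 that becomes 2 dB over, giving -20 dBFS; +7 dB make-up → -13 dBFS.
Stage 2: overshoot 7 dB → 7/16 = 0.4375 dB → -19.5625 dBFS.
Stage 3: -19.5625 dBFS is 20.4375 dB over -40 dBFS; at 8:1 that becomes 2.554688 dB over, giving -37.445312 dBFS.

-37.445312 dBFS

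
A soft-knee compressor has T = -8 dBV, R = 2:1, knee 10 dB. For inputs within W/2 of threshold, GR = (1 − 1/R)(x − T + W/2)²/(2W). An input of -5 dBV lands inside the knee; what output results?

x − T + W/2 = -5 − (-8) + 5 = 8.
GR = (1 − 1/2) × 8² / 20 = 0.5 × 64 / 20 = 1.6 dB.
Output = -5 − 1.6 = -6.6 dBV.

-6.6 dBV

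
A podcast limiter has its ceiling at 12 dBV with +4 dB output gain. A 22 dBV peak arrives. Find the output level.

The limiter clamps the peak to its 12 dBV ceiling.
Output gain then adds 4 dB: 12 + 4 = 16 dBV.

16 dBV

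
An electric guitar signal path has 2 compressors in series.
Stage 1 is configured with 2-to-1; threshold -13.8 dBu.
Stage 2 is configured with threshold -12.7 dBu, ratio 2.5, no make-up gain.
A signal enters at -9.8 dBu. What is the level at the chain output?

Stage 1: overshoot 4 dB → 4/2 = 2 dB → -11.8 dBu.
Stage 2: overshoot 0.9 dB → 0.9/2.5 = 0.36 dB → -12.34 dBu.

-12.34 dBu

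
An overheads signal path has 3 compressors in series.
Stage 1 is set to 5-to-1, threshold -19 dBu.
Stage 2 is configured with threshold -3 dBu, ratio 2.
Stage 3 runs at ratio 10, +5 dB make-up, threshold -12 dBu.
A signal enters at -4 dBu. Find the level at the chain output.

Stage 1: 15 dB above -19 dBu, reduced 5:1 to 3 dB above → -16 dBu.
Stage 2: -16 dBu is at or below the -3 dBu threshold — no compression; output -16 dBu.
Stage 3: -16 dBu is at or below the -12 dBu threshold — no compression; make-up brings it to -11 dBu.

-11 dBu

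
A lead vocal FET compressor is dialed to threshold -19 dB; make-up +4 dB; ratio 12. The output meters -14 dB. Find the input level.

-7 dB

Remove make-up: -14 − 4 = -18 dB.
The compressed level sits -18 − (-19) = 1 dB over threshold.
Input overshoot = R × output overshoot = 12 dB → input = -19 + 12 = -7 dB.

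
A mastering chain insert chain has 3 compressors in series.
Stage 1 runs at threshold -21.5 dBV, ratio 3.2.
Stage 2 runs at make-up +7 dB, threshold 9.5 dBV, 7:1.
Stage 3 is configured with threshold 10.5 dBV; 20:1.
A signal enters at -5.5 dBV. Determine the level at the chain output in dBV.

-9.5 dBV

Stage 1: 16 dB above -21.5 dBV, reduced 3.2:1 to 5 dB above → -16.5 dBV.
Stage 2: below threshold (-16.5 ≤ 9.5); passes unchanged; make-up brings it to -9.5 dBV.
Stage 3: -9.5 dBV ≤ 10.5 dBV, so stage 3 doesn't engage; output -9.5 dBV.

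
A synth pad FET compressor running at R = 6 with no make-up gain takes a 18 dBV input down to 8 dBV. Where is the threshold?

Gain reduction = 18 − 8 = 10 dB; output overshoot = GR / (R − 1) = 10 / 5 = 2 dB.
Threshold = output − output overshoot = 8 − 2 = 6 dBV.

6 dBV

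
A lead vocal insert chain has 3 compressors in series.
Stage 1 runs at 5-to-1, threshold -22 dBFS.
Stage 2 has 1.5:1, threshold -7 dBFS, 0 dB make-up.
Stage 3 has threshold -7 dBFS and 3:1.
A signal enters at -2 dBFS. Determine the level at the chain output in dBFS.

-18 dBFS

Stage 1: overshoot 20 dB → 20/5 = 4 dB → -18 dBFS.
Stage 2: -18 dBFS is at or below the -7 dBFS threshold — no compression; output -18 dBFS.
Stage 3: -18 dBFS ≤ -7 dBFS, so stage 3 doesn't engage; output -18 dBFS.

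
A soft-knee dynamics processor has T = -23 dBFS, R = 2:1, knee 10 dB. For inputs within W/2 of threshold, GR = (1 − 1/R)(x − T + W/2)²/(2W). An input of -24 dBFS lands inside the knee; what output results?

x − T + W/2 = -24 − (-23) + 5 = 4.
GR = (1 − 1/2) × 4² / 20 = 0.5 × 16 / 20 = 0.4 dB.
Output = -24 − 0.4 = -24.4 dBFS.

-24.4 dBFS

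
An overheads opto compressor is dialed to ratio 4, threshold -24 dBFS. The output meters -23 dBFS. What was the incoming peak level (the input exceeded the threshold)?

-20 dBFS

The compressed level sits -23 − (-24) = 1 dB over threshold.
Undo the ratio: input overshoot = 1 × 4 = 4 dB, giving input = -20 dBFS.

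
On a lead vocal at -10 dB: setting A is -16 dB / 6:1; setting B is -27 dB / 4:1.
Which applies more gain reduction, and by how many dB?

A: overshoot 6 dB → output overshoot 1 dB → GR 5 dB.
B: overshoot 17 dB → output overshoot 4.25 dB → GR 12.75 dB.
B reduces 7.75 dB more.

B, by 7.75 dB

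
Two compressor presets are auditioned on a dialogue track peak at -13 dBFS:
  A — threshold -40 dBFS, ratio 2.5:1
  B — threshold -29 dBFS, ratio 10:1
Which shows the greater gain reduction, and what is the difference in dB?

A, by 1.8 dB

A: GR = 27 − 27/2.5 = 16.2 dB.
B: GR = 16 − 16/10 = 14.4 dB.
A applies 1.8 dB more gain reduction.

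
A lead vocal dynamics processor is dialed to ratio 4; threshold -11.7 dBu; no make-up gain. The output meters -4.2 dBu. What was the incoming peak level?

18.3 dBu

That's 7.5 dB above the -11.7 dBu threshold.
Input overshoot = R × output overshoot = 30 dB → input = -11.7 + 30 = 18.3 dBu.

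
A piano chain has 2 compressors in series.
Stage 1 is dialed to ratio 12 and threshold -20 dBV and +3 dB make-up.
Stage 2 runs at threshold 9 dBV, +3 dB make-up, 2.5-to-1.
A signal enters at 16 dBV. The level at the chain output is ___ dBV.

-11 dBV

Stage 1: overshoot 36 dB → 36/12 = 3 dB → -17 dBV; +3 dB make-up → -14 dBV.
Stage 2: below threshold (-14 ≤ 9); passes unchanged; make-up brings it to -11 dBV.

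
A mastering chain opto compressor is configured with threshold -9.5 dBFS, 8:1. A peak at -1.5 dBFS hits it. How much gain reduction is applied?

Overshoot = -1.5 − (-9.5) = 8 dB.
At 8:1, output sits 8/8 = 1 dB above threshold.
Gain reduction = 8 − 1 = 7 dB.

7 dB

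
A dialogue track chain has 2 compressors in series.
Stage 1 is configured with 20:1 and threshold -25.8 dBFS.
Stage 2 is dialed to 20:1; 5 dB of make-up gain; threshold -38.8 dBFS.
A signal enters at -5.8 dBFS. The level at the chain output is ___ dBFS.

Stage 1: overshoot 20 dB → 20/20 = 1 dB → -24.8 dBFS.
Stage 2: 14 dB above -38.8 dBFS, reduced 20:1 to 0.7 dB above → -38.1 dBFS; +5 dB make-up → -33.1 dBFS.

-33.1 dBFS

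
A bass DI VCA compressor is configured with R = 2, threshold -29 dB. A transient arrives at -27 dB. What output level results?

The input is 2 dB above the -29 dB threshold.
2:1 compression reduces that to 2/2 = 1 dB over.
So the level is -29 + 1 = -28 dB.

-28 dB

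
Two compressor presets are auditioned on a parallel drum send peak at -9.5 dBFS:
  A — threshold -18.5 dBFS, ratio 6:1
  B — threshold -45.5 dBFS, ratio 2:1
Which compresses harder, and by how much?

B, by 10.5 dB

A: 9 dB over, compressed to 1.5 dB over, so 7.5 dB of GR.
B: 36 dB over, compressed to 18 dB over, so 18 dB of GR.
B reduces 10.5 dB more.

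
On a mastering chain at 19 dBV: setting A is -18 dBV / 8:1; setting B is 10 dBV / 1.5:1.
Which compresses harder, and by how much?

A: 37 dB over, compressed to 4.625 dB over, so 32.375 dB of GR.
B: 9 dB over, compressed to 6 dB over, so 3 dB of GR.
A reduces 29.375 dB more.

A, by 29.375 dB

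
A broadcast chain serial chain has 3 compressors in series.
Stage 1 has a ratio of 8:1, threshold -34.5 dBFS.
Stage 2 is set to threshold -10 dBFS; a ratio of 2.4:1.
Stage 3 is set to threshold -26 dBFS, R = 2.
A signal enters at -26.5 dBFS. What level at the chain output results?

Stage 1: overshoot 8 dB → 8/8 = 1 dB → -33.5 dBFS.
Stage 2: below threshold (-33.5 ≤ -10); passes unchanged; output -33.5 dBFS.
Stage 3: -33.5 dBFS is at or below the -26 dBFS threshold — no compression; output -33.5 dBFS.

-33.5 dBFS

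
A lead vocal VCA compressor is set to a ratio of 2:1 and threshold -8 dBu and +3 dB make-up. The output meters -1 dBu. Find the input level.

0 dBu

Before make-up, the level was -1 − 3 = -4 dBu.
Post-compression overshoot = -4 − (-8) = 4 dB.
Before 2:1 compression the overshoot was 4 × 2 = 8 dB, so input = -8 + 8 = 0 dBu.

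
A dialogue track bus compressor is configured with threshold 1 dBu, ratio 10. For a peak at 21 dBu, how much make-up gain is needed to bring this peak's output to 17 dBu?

14 dB

The peak compresses to 1 + 20/10 = 3 dBu.
To reach 17 dBu requires 17 − 3 = 14 dB of make-up.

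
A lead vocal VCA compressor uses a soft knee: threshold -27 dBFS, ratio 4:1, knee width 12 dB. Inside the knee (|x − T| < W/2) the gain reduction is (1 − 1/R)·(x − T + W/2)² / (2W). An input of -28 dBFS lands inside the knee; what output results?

x − T + W/2 = -28 − (-27) + 6 = 5.
GR = (1 − 1/4) × 5² / 24 = 0.75 × 25 / 24 = 0.78125 dB.
Output = -28 − 0.78125 = -28.78125 dBFS.

-28.78125 dBFS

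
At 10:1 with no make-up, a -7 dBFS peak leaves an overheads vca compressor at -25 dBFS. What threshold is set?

-27 dBFS

Let T be the threshold. Output overshoot = (input overshoot)/R, so -25 − T = (-7 − T)/10.
10·(-25 − T) = -7 − T → 9·T = -250 − (-7) = -243.
T = -243/9 = -27 dBFS.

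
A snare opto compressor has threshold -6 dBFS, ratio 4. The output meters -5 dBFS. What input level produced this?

That's 1 dB above the -6 dBFS threshold.
Before 4:1 compression the overshoot was 1 × 4 = 4 dB, so input = -6 + 4 = -2 dBFS.

-2 dBFS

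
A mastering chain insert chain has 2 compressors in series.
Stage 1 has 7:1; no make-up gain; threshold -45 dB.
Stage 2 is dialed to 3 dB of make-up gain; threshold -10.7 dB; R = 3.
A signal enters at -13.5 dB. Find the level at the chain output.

Stage 1: 31.5 dB above -45 dB, reduced 7:1 to 4.5 dB above → -40.5 dB.
Stage 2: below threshold (-40.5 ≤ -10.7); passes unchanged; make-up brings it to -37.5 dB.

-37.5 dB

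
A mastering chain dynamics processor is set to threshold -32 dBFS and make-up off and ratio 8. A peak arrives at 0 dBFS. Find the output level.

-28 dBFS

Overshoot: 0 − (-32) = 32 dB.
8:1 compression reduces that to 32/8 = 4 dB over.
That puts the output at -28 dBFS.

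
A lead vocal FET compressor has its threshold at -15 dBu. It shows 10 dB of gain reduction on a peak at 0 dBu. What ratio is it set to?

Input overshoot = 0 − (-15) = 15 dB.
Output overshoot = 15 − 10 = 5 dB.
Ratio = input overshoot / output overshoot = 15 / 5 = 3.

3:1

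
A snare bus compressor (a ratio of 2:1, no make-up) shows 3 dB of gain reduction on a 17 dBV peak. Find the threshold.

11 dBV

Input is 6 dB above T (since output overshoot × R = input overshoot: (14 − T)·2 = 17 − T gives T = 11 dBV).
Check: 11 + (17 − 11)/2 = 11 + 3 = 14 dBV. ✓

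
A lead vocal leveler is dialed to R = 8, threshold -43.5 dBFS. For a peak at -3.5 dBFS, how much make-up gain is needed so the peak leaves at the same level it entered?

35 dB

Without make-up, output = threshold + overshoot/8 = -43.5 + 5 = -38.5 dBFS.
Gap to target: 35 dB.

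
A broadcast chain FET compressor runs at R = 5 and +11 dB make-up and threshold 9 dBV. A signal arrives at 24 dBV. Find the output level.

The input is 15 dB above the 9 dBV threshold.
5:1 compression reduces that to 15/5 = 3 dB over.
Output = 9 + 3 = 12 dBV; make-up adds 11 dB, giving 23 dBV.

23 dBV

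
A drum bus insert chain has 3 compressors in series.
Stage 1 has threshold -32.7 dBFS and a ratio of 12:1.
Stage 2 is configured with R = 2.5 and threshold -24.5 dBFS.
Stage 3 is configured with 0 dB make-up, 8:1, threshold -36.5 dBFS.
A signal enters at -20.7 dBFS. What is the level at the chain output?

-35.9 dBFS

Stage 1: overshoot 12 dB → 12/12 = 1 dB → -31.7 dBFS.
Stage 2: -31.7 dBFS is at or below the -24.5 dBFS threshold — no compression; output -31.7 dBFS.
Stage 3: -31.7 dBFS is 4.8 dB over -36.5 dBFS; at 8:1 that becomes 0.6 dB over, giving -35.9 dBFS.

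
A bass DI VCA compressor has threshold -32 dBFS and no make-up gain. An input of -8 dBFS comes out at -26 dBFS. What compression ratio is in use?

4:1

Input overshoot = -8 − (-32) = 24 dB; output overshoot = -26 − (-32) = 6 dB.
Ratio = 24 / 6 = 4.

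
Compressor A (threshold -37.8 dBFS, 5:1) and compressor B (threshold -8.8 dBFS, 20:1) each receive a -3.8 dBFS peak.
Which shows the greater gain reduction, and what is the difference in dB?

A: 34 dB over, compressed to 6.8 dB over, so 27.2 dB of GR.
B: 5 dB over, compressed to 0.25 dB over, so 4.75 dB of GR.
A applies 22.45 dB more gain reduction.

A, by 22.45 dB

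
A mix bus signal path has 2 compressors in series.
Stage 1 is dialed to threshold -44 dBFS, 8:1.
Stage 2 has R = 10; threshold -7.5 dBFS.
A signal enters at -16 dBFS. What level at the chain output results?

-40.5 dBFS

Stage 1: overshoot 28 dB → 28/8 = 3.5 dB → -40.5 dBFS.
Stage 2: -40.5 dBFS is at or below the -7.5 dBFS threshold — no compression; output -40.5 dBFS.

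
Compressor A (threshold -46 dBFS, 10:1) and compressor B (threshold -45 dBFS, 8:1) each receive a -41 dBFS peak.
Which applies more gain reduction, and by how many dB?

A, by 1 dB

A: GR = 5 − 5/10 = 4.5 dB.
B: GR = 4 − 4/8 = 3.5 dB.
A reduces 1 dB more.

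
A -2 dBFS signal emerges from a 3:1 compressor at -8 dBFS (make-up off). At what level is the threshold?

Gain reduction = -2 − (-8) = 6 dB; output overshoot = GR / (R − 1) = 6 / 2 = 3 dB.
Threshold = output − output overshoot = -8 − 3 = -11 dBFS.

-11 dBFS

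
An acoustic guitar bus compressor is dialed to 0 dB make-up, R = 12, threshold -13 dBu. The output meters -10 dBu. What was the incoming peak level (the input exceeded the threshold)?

Post-compression overshoot = -10 − (-13) = 3 dB.
Undo the ratio: input overshoot = 3 × 12 = 36 dB, giving input = 23 dBu.

23 dBu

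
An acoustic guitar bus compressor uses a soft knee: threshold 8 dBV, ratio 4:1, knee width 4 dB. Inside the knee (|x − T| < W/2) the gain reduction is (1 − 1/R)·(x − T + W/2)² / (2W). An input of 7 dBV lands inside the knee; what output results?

6.90625 dBV

x − T + W/2 = 7 − 8 + 2 = 1.
GR = (1 − 1/4) × 1² / 8 = 0.75 × 1 / 8 = 0.09375 dB.
Output = 7 − 0.09375 = 6.90625 dBV.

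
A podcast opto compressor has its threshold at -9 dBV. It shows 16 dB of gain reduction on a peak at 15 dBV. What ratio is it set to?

3:1

Input overshoot = 15 − (-9) = 24 dB.
Output overshoot = 24 − 16 = 8 dB.
Ratio = input overshoot / output overshoot = 24 / 8 = 3.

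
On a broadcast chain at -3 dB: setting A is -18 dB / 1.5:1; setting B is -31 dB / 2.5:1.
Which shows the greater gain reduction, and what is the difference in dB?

A: GR = 15 − 15/1.5 = 5 dB.
B: GR = 28 − 28/2.5 = 16.8 dB.
B reduces 11.8 dB more.

B, by 11.8 dB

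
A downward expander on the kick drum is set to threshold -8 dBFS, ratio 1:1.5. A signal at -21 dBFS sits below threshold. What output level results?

Below threshold, a 1:1.5 expander applies gain = (1.5−1)×(T − x) of attenuation.
(1.5−1) × 13 = 6.5 dB, so output = -21 − 6.5 = -27.5 dBFS.

-27.5 dBFS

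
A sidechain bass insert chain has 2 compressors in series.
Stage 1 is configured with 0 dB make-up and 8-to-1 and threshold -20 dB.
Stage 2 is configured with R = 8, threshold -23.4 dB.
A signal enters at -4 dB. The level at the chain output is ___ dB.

Stage 1: -4 dB is 16 dB over -20 dB; at 8:1 that becomes 2 dB over, giving -18 dB.
Stage 2: overshoot 5.4 dB → 5.4/8 = 0.675 dB → -22.725 dB.

-22.725 dB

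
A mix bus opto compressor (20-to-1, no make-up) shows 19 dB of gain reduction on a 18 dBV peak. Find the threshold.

-2 dBV

Input is 20 dB above T (since output overshoot × R = input overshoot: (-1 − T)·20 = 18 − T gives T = -2 dBV).
Check: -2 + (18 − (-2))/20 = -2 + 1 = -1 dBV. ✓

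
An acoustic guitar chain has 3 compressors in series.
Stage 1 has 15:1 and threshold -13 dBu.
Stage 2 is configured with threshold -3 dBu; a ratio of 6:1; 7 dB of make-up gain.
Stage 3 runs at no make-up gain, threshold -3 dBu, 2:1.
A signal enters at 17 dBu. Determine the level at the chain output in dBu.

Stage 1: 17 dBu is 30 dB over -13 dBu; at 15:1 that becomes 2 dB over, giving -11 dBu.
Stage 2: -11 dBu ≤ -3 dBu, so stage 2 doesn't engage; make-up brings it to -4 dBu.
Stage 3: below threshold (-4 ≤ -3); passes unchanged; output -4 dBu.

-4 dBu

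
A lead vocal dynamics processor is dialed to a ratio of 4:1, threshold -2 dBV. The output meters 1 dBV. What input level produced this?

10 dBV

The compressed level sits 1 − (-2) = 3 dB over threshold.
Input overshoot = R × output overshoot = 12 dB → input = -2 + 12 = 10 dBV.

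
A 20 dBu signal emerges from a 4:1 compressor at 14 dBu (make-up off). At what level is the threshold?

Gain reduction = 20 − 14 = 6 dB; output overshoot = GR / (R − 1) = 6 / 3 = 2 dB.
Threshold = output − output overshoot = 14 − 2 = 12 dBu.

12 dBu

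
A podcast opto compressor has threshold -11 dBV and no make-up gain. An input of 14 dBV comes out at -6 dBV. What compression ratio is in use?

Input overshoot = 14 − (-11) = 25 dB; output overshoot = -6 − (-11) = 5 dB.
Ratio = 25 / 5 = 5.

5:1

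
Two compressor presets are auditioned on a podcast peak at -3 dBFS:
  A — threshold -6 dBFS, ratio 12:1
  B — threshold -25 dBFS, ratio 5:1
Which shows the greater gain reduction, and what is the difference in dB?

A: 3 dB over, compressed to 0.25 dB over, so 2.75 dB of GR.
B: 22 dB over, compressed to 4.4 dB over, so 17.6 dB of GR.
Difference: 14.85 dB in favour of B.

B, by 14.85 dB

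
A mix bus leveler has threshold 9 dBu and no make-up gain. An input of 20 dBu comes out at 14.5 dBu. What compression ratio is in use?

Input overshoot = 20 − 9 = 11 dB; output overshoot = 14.5 − 9 = 5.5 dB.
Ratio = 11 / 5.5 = 2.

2:1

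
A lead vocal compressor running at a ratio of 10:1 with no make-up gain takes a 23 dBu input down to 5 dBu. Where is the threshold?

3 dBu

Gain reduction = 23 − 5 = 18 dB; output overshoot = GR / (R − 1) = 18 / 9 = 2 dB.
Threshold = output − output overshoot = 5 − 2 = 3 dBu.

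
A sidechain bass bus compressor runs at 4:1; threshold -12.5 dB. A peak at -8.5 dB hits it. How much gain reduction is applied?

-8.5 dB exceeds the threshold by 4 dB.
At 4:1, output sits 4/4 = 1 dB above threshold.
So the signal is attenuated by 4 − 1 = 3 dB.

3 dB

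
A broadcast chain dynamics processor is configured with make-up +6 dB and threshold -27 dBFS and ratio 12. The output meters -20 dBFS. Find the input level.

-15 dBFS

Remove make-up: -20 − 6 = -26 dBFS.
That's 1 dB above the -27 dBFS threshold.
Input overshoot = R × output overshoot = 12 dB → input = -27 + 12 = -15 dBFS.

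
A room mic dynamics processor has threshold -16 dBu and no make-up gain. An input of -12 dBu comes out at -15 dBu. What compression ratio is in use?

Input overshoot = -12 − (-16) = 4 dB; output overshoot = -15 − (-16) = 1 dB.
Ratio = 4 / 1 = 4.

4:1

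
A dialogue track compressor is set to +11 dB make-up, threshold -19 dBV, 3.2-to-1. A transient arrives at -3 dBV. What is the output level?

-3 dBV

Overshoot: -3 − (-19) = 16 dB.
3.2:1 compression reduces that to 16/3.2 = 5 dB over.
That puts the output at -14 dBV; make-up adds 11 dB, giving -3 dBV.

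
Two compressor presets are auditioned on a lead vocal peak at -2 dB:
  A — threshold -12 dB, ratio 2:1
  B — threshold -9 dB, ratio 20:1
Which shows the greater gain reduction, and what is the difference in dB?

A: GR = 10 − 10/2 = 5 dB.
B: GR = 7 − 7/20 = 6.65 dB.
B reduces 1.65 dB more.

B, by 1.65 dB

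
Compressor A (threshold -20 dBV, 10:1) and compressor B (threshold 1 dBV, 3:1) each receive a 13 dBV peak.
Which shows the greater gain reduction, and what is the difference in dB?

A: 33 dB over, compressed to 3.3 dB over, so 29.7 dB of GR.
B: 12 dB over, compressed to 4 dB over, so 8 dB of GR.
Difference: 21.7 dB in favour of A.

A, by 21.7 dB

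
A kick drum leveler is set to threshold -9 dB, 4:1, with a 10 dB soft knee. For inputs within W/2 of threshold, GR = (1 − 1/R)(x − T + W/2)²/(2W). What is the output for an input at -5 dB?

x − T + W/2 = -5 − (-9) + 5 = 9.
GR = (1 − 1/4) × 9² / 20 = 0.75 × 81 / 20 = 3.0375 dB.
Output = -5 − 3.0375 = -8.0375 dB.

-8.0375 dB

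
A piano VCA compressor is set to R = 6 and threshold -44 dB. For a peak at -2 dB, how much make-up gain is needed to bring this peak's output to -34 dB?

Overshoot 42 dB → 42/6 = 7 dB after compression, so the compressed level is -44 + 7 = -37 dB.
Make-up = target − compressed = -34 − (-37) = 3 dB.

3 dB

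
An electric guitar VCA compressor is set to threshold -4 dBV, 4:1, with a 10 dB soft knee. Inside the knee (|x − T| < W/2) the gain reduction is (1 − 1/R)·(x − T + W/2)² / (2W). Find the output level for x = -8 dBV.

x − T + W/2 = -8 − (-4) + 5 = 1.
GR = (1 − 1/4) × 1² / 20 = 0.75 × 1 / 20 = 0.0375 dB.
Output = -8 − 0.0375 = -8.0375 dBV.

-8.0375 dBV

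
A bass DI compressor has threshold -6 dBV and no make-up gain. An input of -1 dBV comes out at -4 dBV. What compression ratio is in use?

2.5:1

Input overshoot = -1 − (-6) = 5 dB; output overshoot = -4 − (-6) = 2 dB.
Ratio = 5 / 2 = 2.5.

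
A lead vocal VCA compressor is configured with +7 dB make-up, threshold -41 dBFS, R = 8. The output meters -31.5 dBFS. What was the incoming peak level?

-21 dBFS

Before make-up, the level was -31.5 − 7 = -38.5 dBFS.
The compressed level sits -38.5 − (-41) = 2.5 dB over threshold.
Before 8:1 compression the overshoot was 2.5 × 8 = 20 dB, so input = -41 + 20 = -21 dBFS.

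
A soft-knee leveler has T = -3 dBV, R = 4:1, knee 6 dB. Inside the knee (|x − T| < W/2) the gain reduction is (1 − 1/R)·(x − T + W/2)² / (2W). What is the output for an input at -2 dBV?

-3 dBV

x − T + W/2 = -2 − (-3) + 3 = 4.
GR = (1 − 1/4) × 4² / 12 = 0.75 × 16 / 12 = 1 dB.
Output = -2 − 1 = -3 dBV.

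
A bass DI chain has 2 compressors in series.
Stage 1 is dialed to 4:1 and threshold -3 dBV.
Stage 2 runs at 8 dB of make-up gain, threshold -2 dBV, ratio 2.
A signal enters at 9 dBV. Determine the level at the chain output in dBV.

Stage 1: 12 dB above -3 dBV, reduced 4:1 to 3 dB above → 0 dBV.
Stage 2: 0 dBV is 2 dB over -2 dBV; at 2:1 that becomes 1 dB over, giving -1 dBV; +8 dB make-up → 7 dBV.

7 dBV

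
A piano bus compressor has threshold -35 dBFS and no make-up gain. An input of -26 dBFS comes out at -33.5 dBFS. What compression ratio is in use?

Input overshoot = -26 − (-35) = 9 dB; output overshoot = -33.5 − (-35) = 1.5 dB.
Ratio = 9 / 1.5 = 6.

6:1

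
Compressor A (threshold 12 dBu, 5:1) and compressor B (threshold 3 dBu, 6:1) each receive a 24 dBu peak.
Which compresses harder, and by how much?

B, by 7.9 dB

A: 12 dB over, compressed to 2.4 dB over, so 9.6 dB of GR.
B: 21 dB over, compressed to 3.5 dB over, so 17.5 dB of GR.
B applies 7.9 dB more gain reduction.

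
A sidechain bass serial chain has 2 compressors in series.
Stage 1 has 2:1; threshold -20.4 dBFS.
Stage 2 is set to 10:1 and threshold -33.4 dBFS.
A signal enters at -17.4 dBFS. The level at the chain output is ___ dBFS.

-31.95 dBFS

Stage 1: -17.4 dBFS is 3 dB over -20.4 dBFS; at 2:1 that becomes 1.5 dB over, giving -18.9 dBFS.
Stage 2: overshoot 14.5 dB → 14.5/10 = 1.45 dB → -31.95 dBFS.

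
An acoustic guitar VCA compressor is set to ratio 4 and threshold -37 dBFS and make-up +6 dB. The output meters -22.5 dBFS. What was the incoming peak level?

-3 dBFS

Remove make-up: -22.5 − 6 = -28.5 dBFS.
The compressed level sits -28.5 − (-37) = 8.5 dB over threshold.
Input overshoot = R × output overshoot = 34 dB → input = -37 + 34 = -3 dBFS.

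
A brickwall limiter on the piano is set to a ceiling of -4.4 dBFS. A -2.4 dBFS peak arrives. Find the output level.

The limiter clamps the peak to its -4.4 dBFS ceiling.

-4.4 dBFS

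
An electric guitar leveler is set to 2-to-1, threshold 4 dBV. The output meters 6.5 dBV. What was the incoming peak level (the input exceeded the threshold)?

Post-compression overshoot = 6.5 − 4 = 2.5 dB.
Undo the ratio: input overshoot = 2.5 × 2 = 5 dB, giving input = 9 dBV.

9 dBV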